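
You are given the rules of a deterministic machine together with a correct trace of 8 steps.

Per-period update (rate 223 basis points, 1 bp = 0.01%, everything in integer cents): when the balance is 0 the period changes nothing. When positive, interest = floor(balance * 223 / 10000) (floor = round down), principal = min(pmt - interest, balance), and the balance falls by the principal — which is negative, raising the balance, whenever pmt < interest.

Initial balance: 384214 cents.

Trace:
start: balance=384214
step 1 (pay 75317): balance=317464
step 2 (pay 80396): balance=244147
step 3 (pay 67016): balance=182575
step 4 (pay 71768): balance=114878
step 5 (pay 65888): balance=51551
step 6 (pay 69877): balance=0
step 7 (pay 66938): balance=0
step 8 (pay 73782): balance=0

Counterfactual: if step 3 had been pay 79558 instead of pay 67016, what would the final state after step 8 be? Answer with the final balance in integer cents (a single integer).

0

(re-executing from step 3 with the substitution; state before step 3: balance=244147)
step 3 (pay 79558): balance=170033
step 4 (pay 71768): balance=102056
step 5 (pay 65888): balance=38443
step 6 (pay 69877): balance=0
step 7 (pay 66938): balance=0
step 8 (pay 73782): balance=0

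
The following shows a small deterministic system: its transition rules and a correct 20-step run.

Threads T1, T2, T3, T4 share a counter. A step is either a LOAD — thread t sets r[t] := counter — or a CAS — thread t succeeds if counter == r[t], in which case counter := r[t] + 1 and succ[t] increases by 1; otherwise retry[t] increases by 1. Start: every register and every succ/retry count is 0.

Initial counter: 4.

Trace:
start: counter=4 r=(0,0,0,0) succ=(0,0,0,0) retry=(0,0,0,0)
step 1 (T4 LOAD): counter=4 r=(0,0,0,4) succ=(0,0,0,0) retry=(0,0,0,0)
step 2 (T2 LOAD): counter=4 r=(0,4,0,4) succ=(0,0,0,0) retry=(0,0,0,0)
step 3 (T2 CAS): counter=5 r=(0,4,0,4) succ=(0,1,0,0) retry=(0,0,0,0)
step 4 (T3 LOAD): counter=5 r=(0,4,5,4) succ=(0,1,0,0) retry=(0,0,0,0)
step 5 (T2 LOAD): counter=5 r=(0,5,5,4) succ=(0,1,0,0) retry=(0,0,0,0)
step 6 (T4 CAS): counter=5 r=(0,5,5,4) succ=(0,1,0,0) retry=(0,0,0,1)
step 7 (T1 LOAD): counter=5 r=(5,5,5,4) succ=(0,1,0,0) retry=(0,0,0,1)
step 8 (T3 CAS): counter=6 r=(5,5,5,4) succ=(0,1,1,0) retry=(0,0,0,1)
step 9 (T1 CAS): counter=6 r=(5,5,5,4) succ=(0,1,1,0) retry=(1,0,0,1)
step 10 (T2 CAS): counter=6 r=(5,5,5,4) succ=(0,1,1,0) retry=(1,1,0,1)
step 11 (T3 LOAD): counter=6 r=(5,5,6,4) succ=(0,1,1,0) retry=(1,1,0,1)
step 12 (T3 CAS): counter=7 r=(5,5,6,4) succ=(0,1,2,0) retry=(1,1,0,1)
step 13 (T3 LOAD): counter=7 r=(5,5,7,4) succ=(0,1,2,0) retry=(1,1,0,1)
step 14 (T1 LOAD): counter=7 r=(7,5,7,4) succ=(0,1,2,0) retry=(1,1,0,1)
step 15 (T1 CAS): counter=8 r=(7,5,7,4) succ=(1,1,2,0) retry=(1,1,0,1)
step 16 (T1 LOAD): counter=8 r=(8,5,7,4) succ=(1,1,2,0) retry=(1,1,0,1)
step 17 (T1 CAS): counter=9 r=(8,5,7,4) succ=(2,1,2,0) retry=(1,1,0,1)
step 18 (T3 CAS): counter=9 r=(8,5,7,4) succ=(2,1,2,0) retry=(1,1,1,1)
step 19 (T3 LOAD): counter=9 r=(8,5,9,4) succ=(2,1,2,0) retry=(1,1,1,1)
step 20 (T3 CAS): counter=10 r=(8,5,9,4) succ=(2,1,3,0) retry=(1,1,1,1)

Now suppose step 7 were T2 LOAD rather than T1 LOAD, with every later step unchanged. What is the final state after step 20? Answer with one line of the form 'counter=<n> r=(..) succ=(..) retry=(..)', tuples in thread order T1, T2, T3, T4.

(re-executing from step 7 with the substitution; state before step 7: counter=5 r=(0,5,5,4) succ=(0,1,0,0) retry=(0,0,0,1))
step 7 (T2 LOAD): counter=5 r=(0,5,5,4) succ=(0,1,0,0) retry=(0,0,0,1)
step 8 (T3 CAS): counter=6 r=(0,5,5,4) succ=(0,1,1,0) retry=(0,0,0,1)
step 9 (T1 CAS): counter=6 r=(0,5,5,4) succ=(0,1,1,0) retry=(1,0,0,1)
step 10 (T2 CAS): counter=6 r=(0,5,5,4) succ=(0,1,1,0) retry=(1,1,0,1)
step 11 (T3 LOAD): counter=6 r=(0,5,6,4) succ=(0,1,1,0) retry=(1,1,0,1)
step 12 (T3 CAS): counter=7 r=(0,5,6,4) succ=(0,1,2,0) retry=(1,1,0,1)
step 13 (T3 LOAD): counter=7 r=(0,5,7,4) succ=(0,1,2,0) retry=(1,1,0,1)
step 14 (T1 LOAD): counter=7 r=(7,5,7,4) succ=(0,1,2,0) retry=(1,1,0,1)
step 15 (T1 CAS): counter=8 r=(7,5,7,4) succ=(1,1,2,0) retry=(1,1,0,1)
step 16 (T1 LOAD): counter=8 r=(8,5,7,4) succ=(1,1,2,0) retry=(1,1,0,1)
step 17 (T1 CAS): counter=9 r=(8,5,7,4) succ=(2,1,2,0) retry=(1,1,0,1)
step 18 (T3 CAS): counter=9 r=(8,5,7,4) succ=(2,1,2,0) retry=(1,1,1,1)
step 19 (T3 LOAD): counter=9 r=(8,5,9,4) succ=(2,1,2,0) retry=(1,1,1,1)
step 20 (T3 CAS): counter=10 r=(8,5,9,4) succ=(2,1,3,0) retry=(1,1,1,1)

counter=10 r=(8,5,9,4) succ=(2,1,3,0) retry=(1,1,1,1)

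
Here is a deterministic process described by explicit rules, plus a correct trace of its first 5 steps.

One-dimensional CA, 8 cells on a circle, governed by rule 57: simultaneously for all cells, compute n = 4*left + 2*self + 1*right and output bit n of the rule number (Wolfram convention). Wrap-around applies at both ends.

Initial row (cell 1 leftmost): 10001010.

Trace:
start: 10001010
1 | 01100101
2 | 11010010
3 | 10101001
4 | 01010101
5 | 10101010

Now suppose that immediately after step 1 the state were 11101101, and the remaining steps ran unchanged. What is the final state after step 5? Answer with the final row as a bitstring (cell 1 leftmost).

01011011

state after step 1 := 11101101
2 | 00011011
3 | 11010110
4 | 10101101
5 | 01011011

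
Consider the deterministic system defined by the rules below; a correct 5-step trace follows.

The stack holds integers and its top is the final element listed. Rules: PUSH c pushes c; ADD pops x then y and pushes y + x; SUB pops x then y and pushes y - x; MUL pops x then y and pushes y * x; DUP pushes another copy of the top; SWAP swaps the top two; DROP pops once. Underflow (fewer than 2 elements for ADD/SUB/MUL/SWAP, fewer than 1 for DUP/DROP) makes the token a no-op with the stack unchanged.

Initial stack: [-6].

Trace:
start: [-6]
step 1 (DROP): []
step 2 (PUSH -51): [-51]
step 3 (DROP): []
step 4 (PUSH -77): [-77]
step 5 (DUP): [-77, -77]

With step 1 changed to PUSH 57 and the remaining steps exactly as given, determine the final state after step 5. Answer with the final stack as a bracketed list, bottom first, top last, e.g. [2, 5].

[-6, 57, -77, -77]

(re-executing from step 1 with the substitution; state before step 1: [-6])
step 1 (PUSH 57): [-6, 57]
step 2 (PUSH -51): [-6, 57, -51]
step 3 (DROP): [-6, 57]
step 4 (PUSH -77): [-6, 57, -77]
step 5 (DUP): [-6, 57, -77, -77]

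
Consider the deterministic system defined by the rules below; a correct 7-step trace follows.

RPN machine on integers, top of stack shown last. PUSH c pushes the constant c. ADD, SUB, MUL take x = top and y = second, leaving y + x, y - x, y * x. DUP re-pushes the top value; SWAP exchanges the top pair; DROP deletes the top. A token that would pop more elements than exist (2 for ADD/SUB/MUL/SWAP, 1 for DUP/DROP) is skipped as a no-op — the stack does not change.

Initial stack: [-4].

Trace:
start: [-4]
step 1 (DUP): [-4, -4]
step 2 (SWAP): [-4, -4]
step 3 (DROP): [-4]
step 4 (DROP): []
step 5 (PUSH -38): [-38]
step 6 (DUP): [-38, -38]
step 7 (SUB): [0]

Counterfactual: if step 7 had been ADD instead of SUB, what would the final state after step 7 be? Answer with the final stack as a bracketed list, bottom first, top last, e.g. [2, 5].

[-76]

(re-executing from step 7 with the substitution; state before step 7: [-38, -38])
step 7 (ADD): [-76]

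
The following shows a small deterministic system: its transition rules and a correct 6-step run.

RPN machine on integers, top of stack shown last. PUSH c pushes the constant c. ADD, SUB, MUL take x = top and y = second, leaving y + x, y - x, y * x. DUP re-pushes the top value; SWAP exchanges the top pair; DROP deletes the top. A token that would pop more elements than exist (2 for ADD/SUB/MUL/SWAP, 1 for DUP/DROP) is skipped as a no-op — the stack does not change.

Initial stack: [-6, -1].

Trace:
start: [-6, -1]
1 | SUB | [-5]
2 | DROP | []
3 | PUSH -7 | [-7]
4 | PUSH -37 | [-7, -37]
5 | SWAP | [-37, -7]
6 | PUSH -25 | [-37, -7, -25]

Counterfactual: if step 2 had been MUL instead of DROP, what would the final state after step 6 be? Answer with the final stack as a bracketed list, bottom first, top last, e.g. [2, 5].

[-5, -37, -7, -25]

(re-executing from step 2 with the substitution; state before step 2: [-5])
2 | MUL | [-5]
3 | PUSH -7 | [-5, -7]
4 | PUSH -37 | [-5, -7, -37]
5 | SWAP | [-5, -37, -7]
6 | PUSH -25 | [-5, -37, -7, -25]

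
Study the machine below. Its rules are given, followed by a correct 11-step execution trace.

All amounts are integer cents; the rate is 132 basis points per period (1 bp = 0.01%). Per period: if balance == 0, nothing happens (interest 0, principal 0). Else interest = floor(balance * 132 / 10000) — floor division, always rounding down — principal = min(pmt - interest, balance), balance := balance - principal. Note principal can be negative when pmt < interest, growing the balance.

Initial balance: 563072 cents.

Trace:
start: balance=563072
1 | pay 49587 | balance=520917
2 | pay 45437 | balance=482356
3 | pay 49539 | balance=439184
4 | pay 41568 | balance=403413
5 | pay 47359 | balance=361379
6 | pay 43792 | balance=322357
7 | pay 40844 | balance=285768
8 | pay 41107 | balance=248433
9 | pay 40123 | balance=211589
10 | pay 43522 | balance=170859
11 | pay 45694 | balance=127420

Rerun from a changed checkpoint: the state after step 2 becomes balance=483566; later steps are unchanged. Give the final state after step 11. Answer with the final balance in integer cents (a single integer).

128780

state after step 2 := balance=483566
3 | pay 49539 | balance=440410
4 | pay 41568 | balance=404655
5 | pay 47359 | balance=362637
6 | pay 43792 | balance=323631
7 | pay 40844 | balance=287058
8 | pay 41107 | balance=249740
9 | pay 40123 | balance=212913
10 | pay 43522 | balance=172201
11 | pay 45694 | balance=128780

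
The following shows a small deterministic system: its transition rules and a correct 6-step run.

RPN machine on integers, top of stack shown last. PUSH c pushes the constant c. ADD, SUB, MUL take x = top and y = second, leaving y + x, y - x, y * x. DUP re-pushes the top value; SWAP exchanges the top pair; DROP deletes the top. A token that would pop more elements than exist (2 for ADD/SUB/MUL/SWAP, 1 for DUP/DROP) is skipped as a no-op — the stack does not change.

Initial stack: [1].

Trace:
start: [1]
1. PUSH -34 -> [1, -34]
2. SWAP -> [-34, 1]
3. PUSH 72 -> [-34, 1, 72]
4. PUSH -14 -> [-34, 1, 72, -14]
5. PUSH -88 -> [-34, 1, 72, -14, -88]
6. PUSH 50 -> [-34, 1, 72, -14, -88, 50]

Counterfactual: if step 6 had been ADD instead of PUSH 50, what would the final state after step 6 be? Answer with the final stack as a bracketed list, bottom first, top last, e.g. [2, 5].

(re-executing from step 6 with the substitution; state before step 6: [-34, 1, 72, -14, -88])
6. ADD -> [-34, 1, 72, -102]

[-34, 1, 72, -102]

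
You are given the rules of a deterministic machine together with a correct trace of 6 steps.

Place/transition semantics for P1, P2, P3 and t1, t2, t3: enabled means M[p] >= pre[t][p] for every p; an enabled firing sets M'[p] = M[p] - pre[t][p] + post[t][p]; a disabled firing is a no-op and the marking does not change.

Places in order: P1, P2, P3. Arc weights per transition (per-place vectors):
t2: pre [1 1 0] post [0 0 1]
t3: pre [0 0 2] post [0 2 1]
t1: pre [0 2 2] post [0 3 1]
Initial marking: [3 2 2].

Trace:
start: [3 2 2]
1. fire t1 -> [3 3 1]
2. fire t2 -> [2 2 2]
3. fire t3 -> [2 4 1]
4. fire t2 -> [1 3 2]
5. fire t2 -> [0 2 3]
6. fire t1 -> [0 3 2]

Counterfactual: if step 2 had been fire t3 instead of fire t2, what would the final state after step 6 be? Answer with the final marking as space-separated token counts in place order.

(re-executing from step 2 with the substitution; state before step 2: [3 3 1])
2. fire t3 -> [3 3 1]
3. fire t3 -> [3 3 1]
4. fire t2 -> [2 2 2]
5. fire t2 -> [1 1 3]
6. fire t1 -> [1 1 3]

1 1 3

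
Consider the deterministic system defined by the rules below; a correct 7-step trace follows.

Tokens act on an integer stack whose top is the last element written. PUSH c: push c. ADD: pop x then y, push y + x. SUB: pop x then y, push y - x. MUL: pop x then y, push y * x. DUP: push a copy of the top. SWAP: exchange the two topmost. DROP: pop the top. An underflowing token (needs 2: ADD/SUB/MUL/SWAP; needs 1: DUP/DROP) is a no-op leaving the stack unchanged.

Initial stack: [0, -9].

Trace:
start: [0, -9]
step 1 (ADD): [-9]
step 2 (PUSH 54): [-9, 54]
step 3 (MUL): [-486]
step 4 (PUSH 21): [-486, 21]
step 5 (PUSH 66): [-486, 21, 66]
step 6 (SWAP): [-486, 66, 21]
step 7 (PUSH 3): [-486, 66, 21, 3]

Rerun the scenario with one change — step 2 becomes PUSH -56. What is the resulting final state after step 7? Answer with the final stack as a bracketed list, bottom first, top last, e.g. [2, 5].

[504, 66, 21, 3]

(re-executing from step 2 with the substitution; state before step 2: [-9])
step 2 (PUSH -56): [-9, -56]
step 3 (MUL): [504]
step 4 (PUSH 21): [504, 21]
step 5 (PUSH 66): [504, 21, 66]
step 6 (SWAP): [504, 66, 21]
step 7 (PUSH 3): [504, 66, 21, 3]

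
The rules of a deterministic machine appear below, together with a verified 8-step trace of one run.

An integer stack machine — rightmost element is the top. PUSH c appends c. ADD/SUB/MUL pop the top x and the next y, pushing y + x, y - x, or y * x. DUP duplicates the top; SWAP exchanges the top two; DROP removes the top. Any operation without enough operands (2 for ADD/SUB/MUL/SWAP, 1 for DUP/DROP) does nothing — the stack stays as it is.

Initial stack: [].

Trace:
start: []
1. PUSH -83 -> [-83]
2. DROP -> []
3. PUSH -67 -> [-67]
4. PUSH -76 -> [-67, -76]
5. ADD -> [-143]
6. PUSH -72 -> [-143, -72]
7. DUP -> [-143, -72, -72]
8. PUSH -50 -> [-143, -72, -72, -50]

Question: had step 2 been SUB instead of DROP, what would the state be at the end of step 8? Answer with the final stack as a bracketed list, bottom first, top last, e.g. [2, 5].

[-83, -143, -72, -72, -50]

(re-executing from step 2 with the substitution; state before step 2: [-83])
2. SUB -> [-83]
3. PUSH -67 -> [-83, -67]
4. PUSH -76 -> [-83, -67, -76]
5. ADD -> [-83, -143]
6. PUSH -72 -> [-83, -143, -72]
7. DUP -> [-83, -143, -72, -72]
8. PUSH -50 -> [-83, -143, -72, -72, -50]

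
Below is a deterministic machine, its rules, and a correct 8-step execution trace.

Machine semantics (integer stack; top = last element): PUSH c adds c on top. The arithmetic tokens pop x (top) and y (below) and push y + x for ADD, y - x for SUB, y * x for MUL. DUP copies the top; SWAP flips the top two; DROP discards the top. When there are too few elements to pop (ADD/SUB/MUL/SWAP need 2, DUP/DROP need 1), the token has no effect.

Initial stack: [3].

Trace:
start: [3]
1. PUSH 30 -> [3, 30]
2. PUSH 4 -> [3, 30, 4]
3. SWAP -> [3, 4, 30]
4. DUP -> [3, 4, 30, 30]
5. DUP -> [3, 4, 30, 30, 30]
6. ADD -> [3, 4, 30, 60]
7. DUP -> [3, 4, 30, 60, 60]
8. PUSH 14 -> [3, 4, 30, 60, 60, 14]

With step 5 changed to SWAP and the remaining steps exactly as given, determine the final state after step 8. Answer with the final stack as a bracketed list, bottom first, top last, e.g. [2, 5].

[3, 4, 60, 60, 14]

(re-executing from step 5 with the substitution; state before step 5: [3, 4, 30, 30])
5. SWAP -> [3, 4, 30, 30]
6. ADD -> [3, 4, 60]
7. DUP -> [3, 4, 60, 60]
8. PUSH 14 -> [3, 4, 60, 60, 14]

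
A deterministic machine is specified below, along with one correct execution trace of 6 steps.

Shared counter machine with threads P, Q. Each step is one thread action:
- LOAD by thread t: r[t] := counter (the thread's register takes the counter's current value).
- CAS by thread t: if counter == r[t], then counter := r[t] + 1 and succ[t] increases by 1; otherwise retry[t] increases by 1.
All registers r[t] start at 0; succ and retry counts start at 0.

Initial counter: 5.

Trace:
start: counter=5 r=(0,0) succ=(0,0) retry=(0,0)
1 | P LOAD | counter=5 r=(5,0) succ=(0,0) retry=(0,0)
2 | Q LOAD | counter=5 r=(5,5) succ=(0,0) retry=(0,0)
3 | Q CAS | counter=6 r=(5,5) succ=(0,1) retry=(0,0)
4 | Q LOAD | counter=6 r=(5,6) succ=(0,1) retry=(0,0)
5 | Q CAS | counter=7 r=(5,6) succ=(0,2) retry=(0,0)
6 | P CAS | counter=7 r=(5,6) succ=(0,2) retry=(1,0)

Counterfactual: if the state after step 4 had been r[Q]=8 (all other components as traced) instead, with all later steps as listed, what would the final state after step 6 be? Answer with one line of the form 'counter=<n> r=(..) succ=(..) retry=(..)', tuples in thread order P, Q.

counter=6 r=(5,8) succ=(0,1) retry=(1,1)

state after step 4 := counter=6 r=(5,8) succ=(0,1) retry=(0,0)
5 | Q CAS | counter=6 r=(5,8) succ=(0,1) retry=(0,1)
6 | P CAS | counter=6 r=(5,8) succ=(0,1) retry=(1,1)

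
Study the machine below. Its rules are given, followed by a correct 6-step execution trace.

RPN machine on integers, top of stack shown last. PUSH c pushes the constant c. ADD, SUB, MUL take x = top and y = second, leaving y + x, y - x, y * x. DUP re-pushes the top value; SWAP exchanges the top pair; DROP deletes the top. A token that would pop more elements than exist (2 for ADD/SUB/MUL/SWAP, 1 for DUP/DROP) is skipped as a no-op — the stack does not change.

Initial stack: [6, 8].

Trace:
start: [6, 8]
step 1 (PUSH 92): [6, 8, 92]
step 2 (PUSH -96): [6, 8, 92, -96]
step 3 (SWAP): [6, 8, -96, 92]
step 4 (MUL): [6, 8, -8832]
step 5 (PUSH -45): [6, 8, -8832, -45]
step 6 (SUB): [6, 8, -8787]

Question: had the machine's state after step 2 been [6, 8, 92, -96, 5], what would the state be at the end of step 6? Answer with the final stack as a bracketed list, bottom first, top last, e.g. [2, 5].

[6, 8, 92, -435]

state after step 2 := [6, 8, 92, -96, 5]
step 3 (SWAP): [6, 8, 92, 5, -96]
step 4 (MUL): [6, 8, 92, -480]
step 5 (PUSH -45): [6, 8, 92, -480, -45]
step 6 (SUB): [6, 8, 92, -435]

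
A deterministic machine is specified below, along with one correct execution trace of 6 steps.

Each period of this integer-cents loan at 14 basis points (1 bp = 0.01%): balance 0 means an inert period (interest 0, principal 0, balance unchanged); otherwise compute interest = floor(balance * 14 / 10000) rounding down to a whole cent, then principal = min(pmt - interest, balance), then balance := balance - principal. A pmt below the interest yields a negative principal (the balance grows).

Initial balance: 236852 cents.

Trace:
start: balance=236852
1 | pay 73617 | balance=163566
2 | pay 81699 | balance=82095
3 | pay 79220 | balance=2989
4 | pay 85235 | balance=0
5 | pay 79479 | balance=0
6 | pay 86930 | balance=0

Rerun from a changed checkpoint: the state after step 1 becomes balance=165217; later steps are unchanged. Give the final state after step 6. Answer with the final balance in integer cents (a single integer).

0

state after step 1 := balance=165217
2 | pay 81699 | balance=83749
3 | pay 79220 | balance=4646
4 | pay 85235 | balance=0
5 | pay 79479 | balance=0
6 | pay 86930 | balance=0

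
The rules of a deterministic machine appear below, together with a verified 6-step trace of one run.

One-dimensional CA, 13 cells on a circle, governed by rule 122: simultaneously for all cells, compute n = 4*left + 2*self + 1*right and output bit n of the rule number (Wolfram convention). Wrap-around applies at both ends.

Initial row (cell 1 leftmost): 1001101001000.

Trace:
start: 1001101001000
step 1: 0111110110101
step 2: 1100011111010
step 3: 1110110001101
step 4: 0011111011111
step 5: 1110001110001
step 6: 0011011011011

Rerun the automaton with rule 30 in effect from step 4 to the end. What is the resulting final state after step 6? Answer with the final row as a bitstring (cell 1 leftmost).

0111001010100

(re-executing steps 4..6 under rule 30; state before step 4: 1110110001101)
step 4: 0000101011001
step 5: 1001101010111
step 6: 0111001010100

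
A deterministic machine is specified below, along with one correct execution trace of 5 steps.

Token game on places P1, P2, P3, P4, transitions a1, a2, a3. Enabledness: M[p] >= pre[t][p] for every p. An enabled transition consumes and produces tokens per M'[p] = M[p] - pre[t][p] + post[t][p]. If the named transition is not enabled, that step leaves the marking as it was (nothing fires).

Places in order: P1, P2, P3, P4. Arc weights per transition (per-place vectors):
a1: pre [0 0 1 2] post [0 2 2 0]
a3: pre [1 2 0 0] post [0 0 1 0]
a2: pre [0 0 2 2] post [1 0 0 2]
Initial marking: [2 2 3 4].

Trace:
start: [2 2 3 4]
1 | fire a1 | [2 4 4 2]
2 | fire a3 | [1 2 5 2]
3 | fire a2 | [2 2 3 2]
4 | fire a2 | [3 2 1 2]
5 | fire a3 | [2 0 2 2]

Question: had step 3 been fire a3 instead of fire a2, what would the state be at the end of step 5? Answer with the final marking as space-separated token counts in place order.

(re-executing from step 3 with the substitution; state before step 3: [1 2 5 2])
3 | fire a3 | [0 0 6 2]
4 | fire a2 | [1 0 4 2]
5 | fire a3 | [1 0 4 2]

1 0 4 2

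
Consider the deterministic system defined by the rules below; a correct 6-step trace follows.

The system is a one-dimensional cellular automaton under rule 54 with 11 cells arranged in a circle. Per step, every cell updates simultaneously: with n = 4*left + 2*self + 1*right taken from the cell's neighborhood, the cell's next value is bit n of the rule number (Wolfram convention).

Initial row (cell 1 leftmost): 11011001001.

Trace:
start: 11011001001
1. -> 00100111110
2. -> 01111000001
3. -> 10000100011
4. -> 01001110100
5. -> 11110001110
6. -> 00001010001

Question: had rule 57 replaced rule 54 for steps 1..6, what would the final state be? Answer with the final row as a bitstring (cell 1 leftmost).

(re-executing steps 1..6 under rule 57; state before step 1: 11011001001)
1. -> 00110100101
2. -> 10101010010
3. -> 01010101001
4. -> 10101010100
5. -> 01010101010
6. -> 00101010101

00101010101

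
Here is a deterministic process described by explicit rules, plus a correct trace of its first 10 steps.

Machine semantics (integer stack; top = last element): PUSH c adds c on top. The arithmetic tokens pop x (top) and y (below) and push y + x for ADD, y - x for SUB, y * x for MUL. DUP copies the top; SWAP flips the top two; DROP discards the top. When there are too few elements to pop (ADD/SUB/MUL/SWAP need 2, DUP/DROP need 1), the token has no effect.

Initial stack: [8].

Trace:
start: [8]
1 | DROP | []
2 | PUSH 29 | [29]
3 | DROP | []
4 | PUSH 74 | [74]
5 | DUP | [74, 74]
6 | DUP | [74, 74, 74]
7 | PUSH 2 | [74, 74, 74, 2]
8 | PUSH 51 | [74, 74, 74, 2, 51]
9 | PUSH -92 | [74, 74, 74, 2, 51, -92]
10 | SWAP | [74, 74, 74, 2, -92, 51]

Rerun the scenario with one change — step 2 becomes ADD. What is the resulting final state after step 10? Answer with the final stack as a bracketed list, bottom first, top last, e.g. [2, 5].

(re-executing from step 2 with the substitution; state before step 2: [])
2 | ADD | []
3 | DROP | []
4 | PUSH 74 | [74]
5 | DUP | [74, 74]
6 | DUP | [74, 74, 74]
7 | PUSH 2 | [74, 74, 74, 2]
8 | PUSH 51 | [74, 74, 74, 2, 51]
9 | PUSH -92 | [74, 74, 74, 2, 51, -92]
10 | SWAP | [74, 74, 74, 2, -92, 51]

[74, 74, 74, 2, -92, 51]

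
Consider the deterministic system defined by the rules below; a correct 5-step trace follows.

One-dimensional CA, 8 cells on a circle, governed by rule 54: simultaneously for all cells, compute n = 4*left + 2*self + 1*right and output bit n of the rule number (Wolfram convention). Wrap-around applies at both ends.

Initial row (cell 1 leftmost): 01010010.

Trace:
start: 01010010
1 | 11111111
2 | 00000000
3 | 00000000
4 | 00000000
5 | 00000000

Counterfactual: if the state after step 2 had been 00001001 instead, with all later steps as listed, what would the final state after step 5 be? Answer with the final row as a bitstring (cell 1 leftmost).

state after step 2 := 00001001
3 | 10011111
4 | 01100000
5 | 10010000

10010000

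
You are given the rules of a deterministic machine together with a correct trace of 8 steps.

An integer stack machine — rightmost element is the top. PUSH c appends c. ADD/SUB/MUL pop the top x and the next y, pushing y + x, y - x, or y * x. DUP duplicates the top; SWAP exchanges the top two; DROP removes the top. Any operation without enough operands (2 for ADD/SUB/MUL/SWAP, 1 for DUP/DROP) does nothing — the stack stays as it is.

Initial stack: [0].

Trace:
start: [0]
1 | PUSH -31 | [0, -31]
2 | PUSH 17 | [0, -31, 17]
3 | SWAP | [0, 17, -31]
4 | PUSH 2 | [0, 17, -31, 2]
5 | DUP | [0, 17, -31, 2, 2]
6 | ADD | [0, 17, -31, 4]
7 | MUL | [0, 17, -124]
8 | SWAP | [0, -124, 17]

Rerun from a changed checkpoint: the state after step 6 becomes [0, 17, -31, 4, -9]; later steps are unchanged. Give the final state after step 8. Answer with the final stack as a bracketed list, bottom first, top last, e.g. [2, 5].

[0, 17, -36, -31]

state after step 6 := [0, 17, -31, 4, -9]
7 | MUL | [0, 17, -31, -36]
8 | SWAP | [0, 17, -36, -31]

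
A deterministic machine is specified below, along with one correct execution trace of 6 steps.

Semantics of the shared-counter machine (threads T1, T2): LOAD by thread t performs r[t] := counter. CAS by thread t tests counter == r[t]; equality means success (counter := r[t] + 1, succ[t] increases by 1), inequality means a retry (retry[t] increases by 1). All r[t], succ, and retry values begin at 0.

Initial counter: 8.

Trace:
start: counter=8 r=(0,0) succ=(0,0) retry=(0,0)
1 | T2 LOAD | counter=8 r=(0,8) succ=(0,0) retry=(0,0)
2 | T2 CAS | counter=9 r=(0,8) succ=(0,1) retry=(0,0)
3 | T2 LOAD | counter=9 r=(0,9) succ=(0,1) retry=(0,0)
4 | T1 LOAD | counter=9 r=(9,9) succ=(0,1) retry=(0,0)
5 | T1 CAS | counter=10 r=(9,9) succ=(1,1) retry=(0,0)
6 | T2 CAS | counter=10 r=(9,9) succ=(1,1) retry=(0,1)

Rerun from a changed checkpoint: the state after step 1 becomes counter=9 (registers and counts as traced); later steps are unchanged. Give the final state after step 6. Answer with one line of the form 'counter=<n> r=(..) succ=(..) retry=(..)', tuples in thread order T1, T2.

state after step 1 := counter=9 r=(0,8) succ=(0,0) retry=(0,0)
2 | T2 CAS | counter=9 r=(0,8) succ=(0,0) retry=(0,1)
3 | T2 LOAD | counter=9 r=(0,9) succ=(0,0) retry=(0,1)
4 | T1 LOAD | counter=9 r=(9,9) succ=(0,0) retry=(0,1)
5 | T1 CAS | counter=10 r=(9,9) succ=(1,0) retry=(0,1)
6 | T2 CAS | counter=10 r=(9,9) succ=(1,0) retry=(0,2)

counter=10 r=(9,9) succ=(1,0) retry=(0,2)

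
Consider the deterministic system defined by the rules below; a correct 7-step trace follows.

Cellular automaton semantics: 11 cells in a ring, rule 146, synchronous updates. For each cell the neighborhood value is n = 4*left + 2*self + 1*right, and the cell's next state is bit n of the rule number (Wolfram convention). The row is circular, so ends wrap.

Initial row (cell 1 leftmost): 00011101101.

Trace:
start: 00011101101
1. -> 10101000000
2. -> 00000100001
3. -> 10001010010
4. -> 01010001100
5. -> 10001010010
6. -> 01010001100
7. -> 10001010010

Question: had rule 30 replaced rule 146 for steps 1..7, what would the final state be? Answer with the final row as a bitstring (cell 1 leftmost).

(re-executing steps 1..7 under rule 30; state before step 1: 00011101101)
1. -> 10110001001
2. -> 00101011111
3. -> 11101010000
4. -> 10001011001
5. -> 01011010111
6. -> 01010010100
7. -> 11011110110

11011110110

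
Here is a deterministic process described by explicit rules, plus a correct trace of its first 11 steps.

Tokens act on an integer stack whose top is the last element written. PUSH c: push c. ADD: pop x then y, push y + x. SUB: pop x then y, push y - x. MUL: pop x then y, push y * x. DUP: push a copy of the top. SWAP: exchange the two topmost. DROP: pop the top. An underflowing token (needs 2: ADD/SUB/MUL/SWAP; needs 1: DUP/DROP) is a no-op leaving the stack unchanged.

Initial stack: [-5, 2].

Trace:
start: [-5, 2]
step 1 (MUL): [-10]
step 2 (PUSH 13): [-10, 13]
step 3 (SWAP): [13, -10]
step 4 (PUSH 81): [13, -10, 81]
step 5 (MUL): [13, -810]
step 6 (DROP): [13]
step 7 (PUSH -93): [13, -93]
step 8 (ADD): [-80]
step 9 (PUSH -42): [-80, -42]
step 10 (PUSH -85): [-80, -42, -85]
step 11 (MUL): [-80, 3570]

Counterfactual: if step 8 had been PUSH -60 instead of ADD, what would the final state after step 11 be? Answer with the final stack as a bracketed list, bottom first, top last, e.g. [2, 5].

(re-executing from step 8 with the substitution; state before step 8: [13, -93])
step 8 (PUSH -60): [13, -93, -60]
step 9 (PUSH -42): [13, -93, -60, -42]
step 10 (PUSH -85): [13, -93, -60, -42, -85]
step 11 (MUL): [13, -93, -60, 3570]

[13, -93, -60, 3570]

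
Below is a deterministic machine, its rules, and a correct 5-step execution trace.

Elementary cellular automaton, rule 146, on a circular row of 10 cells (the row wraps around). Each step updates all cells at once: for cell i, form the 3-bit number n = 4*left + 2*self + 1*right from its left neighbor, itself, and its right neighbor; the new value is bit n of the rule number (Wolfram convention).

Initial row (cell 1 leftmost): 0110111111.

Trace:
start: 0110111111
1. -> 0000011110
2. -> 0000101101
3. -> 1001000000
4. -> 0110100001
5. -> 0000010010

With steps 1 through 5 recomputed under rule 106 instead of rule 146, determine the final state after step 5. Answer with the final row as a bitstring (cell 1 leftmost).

0100011110

(re-executing steps 1..5 under rule 106; state before step 1: 0110111111)
1. -> 1111100001
2. -> 0000100011
3. -> 0001000111
4. -> 0010001101
5. -> 0100011110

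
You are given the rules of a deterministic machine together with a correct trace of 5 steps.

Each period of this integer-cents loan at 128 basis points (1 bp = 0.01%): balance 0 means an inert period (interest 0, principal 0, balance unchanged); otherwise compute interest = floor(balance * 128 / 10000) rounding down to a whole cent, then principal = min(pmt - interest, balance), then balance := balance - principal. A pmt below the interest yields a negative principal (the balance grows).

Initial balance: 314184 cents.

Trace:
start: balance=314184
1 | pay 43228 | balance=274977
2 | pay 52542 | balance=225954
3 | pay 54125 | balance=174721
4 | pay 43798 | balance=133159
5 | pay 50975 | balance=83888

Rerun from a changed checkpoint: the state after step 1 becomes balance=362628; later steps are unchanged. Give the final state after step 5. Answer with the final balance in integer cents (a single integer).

state after step 1 := balance=362628
2 | pay 52542 | balance=314727
3 | pay 54125 | balance=264630
4 | pay 43798 | balance=224219
5 | pay 50975 | balance=176114

176114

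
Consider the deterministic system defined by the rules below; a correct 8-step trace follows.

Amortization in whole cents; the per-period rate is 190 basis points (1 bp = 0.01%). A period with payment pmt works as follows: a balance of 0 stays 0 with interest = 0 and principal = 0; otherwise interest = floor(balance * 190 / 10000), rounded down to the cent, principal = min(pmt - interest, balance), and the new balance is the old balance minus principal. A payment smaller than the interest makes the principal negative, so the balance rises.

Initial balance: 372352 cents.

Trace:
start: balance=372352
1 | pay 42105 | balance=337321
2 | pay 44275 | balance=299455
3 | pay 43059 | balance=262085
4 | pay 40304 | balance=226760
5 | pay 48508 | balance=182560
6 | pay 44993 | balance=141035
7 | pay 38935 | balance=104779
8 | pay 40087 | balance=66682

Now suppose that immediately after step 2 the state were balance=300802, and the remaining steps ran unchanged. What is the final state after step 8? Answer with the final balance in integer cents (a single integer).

68191

state after step 2 := balance=300802
3 | pay 43059 | balance=263458
4 | pay 40304 | balance=228159
5 | pay 48508 | balance=183986
6 | pay 44993 | balance=142488
7 | pay 38935 | balance=106260
8 | pay 40087 | balance=68191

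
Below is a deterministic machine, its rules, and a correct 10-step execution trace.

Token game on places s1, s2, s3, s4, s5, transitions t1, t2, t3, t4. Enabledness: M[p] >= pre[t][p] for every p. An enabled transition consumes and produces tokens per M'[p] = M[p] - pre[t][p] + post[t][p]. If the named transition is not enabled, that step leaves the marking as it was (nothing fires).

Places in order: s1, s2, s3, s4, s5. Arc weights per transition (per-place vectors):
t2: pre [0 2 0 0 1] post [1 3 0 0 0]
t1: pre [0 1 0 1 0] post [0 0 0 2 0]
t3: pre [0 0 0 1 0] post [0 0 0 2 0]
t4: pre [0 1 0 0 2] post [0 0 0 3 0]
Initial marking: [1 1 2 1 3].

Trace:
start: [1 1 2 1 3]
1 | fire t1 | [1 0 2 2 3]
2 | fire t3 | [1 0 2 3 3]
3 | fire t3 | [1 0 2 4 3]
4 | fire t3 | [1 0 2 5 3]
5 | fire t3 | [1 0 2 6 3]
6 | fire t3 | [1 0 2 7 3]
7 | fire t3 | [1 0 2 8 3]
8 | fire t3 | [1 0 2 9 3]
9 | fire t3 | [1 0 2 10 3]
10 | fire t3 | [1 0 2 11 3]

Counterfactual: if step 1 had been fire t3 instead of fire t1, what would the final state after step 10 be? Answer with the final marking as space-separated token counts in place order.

(re-executing from step 1 with the substitution; state before step 1: [1 1 2 1 3])
1 | fire t3 | [1 1 2 2 3]
2 | fire t3 | [1 1 2 3 3]
3 | fire t3 | [1 1 2 4 3]
4 | fire t3 | [1 1 2 5 3]
5 | fire t3 | [1 1 2 6 3]
6 | fire t3 | [1 1 2 7 3]
7 | fire t3 | [1 1 2 8 3]
8 | fire t3 | [1 1 2 9 3]
9 | fire t3 | [1 1 2 10 3]
10 | fire t3 | [1 1 2 11 3]

1 1 2 11 3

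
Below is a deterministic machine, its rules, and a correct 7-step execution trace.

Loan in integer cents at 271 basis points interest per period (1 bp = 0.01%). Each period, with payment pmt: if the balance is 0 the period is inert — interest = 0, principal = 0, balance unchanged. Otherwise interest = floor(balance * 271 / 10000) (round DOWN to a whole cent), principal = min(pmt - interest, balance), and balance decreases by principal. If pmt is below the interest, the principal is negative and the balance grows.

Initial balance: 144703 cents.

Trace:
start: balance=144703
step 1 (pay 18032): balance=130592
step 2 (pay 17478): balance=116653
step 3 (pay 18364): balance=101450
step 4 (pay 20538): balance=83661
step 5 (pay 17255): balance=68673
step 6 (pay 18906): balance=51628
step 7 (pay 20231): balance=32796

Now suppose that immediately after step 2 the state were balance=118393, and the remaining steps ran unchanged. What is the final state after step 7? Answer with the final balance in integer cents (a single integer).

state after step 2 := balance=118393
step 3 (pay 18364): balance=103237
step 4 (pay 20538): balance=85496
step 5 (pay 17255): balance=70557
step 6 (pay 18906): balance=53563
step 7 (pay 20231): balance=34783

34783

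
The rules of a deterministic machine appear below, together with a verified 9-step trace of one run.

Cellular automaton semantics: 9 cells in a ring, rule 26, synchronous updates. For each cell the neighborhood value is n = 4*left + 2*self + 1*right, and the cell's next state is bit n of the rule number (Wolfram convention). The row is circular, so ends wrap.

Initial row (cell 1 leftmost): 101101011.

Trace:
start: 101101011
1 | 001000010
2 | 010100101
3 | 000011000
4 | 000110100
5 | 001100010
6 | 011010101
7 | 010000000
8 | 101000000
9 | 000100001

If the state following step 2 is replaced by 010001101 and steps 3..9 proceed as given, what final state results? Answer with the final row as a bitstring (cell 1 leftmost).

000101001

state after step 2 := 010001101
3 | 001011000
4 | 010010100
5 | 101100010
6 | 001010100
7 | 010000010
8 | 101000101
9 | 000101001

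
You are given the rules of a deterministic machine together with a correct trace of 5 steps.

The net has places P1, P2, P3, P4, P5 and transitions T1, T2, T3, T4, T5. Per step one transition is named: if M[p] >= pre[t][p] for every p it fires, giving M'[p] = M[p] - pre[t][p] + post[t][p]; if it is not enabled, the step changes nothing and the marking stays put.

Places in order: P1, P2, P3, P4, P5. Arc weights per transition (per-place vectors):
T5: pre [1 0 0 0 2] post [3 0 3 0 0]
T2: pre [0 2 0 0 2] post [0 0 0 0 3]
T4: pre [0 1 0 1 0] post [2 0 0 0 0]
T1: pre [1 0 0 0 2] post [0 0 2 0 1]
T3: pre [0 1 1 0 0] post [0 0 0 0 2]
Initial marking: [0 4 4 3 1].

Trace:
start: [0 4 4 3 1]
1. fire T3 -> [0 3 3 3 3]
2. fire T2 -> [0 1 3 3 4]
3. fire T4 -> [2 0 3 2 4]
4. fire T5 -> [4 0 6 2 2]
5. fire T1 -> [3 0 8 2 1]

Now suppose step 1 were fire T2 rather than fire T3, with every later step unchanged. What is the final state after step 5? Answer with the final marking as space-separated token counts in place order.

(re-executing from step 1 with the substitution; state before step 1: [0 4 4 3 1])
1. fire T2 -> [0 4 4 3 1]
2. fire T2 -> [0 4 4 3 1]
3. fire T4 -> [2 3 4 2 1]
4. fire T5 -> [2 3 4 2 1]
5. fire T1 -> [2 3 4 2 1]

2 3 4 2 1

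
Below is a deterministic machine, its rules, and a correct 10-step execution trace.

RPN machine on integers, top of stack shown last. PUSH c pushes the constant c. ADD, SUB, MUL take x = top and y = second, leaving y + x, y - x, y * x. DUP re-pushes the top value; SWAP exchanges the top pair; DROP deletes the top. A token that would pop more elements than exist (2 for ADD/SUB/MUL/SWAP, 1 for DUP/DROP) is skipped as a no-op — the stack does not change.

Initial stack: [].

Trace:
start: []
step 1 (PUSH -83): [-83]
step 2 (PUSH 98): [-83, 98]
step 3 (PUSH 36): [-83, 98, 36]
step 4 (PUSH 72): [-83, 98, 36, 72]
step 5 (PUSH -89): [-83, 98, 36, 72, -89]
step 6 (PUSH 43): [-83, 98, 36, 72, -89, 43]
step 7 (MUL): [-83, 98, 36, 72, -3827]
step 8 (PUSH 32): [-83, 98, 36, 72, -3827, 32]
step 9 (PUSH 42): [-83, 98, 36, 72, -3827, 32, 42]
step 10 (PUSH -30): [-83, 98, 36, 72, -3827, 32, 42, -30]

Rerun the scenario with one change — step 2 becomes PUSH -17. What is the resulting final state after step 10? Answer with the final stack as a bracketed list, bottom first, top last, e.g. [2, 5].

[-83, -17, 36, 72, -3827, 32, 42, -30]

(re-executing from step 2 with the substitution; state before step 2: [-83])
step 2 (PUSH -17): [-83, -17]
step 3 (PUSH 36): [-83, -17, 36]
step 4 (PUSH 72): [-83, -17, 36, 72]
step 5 (PUSH -89): [-83, -17, 36, 72, -89]
step 6 (PUSH 43): [-83, -17, 36, 72, -89, 43]
step 7 (MUL): [-83, -17, 36, 72, -3827]
step 8 (PUSH 32): [-83, -17, 36, 72, -3827, 32]
step 9 (PUSH 42): [-83, -17, 36, 72, -3827, 32, 42]
step 10 (PUSH -30): [-83, -17, 36, 72, -3827, 32, 42, -30]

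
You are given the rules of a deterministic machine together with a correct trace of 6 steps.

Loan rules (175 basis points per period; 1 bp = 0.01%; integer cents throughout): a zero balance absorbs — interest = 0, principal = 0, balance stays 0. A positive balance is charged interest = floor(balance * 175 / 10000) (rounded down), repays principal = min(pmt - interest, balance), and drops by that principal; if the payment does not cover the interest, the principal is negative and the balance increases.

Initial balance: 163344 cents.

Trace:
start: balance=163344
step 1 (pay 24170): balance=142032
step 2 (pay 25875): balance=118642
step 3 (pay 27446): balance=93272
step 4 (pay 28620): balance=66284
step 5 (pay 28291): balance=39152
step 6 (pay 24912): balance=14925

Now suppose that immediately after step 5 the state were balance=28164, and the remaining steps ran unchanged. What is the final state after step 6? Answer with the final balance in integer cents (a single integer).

3744

state after step 5 := balance=28164
step 6 (pay 24912): balance=3744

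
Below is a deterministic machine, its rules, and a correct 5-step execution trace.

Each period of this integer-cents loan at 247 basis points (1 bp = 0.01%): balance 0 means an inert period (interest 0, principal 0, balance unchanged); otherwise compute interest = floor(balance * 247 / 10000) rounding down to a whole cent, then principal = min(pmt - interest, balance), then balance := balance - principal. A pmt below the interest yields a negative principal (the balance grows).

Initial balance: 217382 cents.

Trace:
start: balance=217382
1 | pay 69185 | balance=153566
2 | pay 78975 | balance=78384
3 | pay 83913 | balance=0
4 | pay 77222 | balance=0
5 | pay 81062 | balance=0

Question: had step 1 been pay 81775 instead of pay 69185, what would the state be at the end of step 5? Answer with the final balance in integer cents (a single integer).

(re-executing from step 1 with the substitution; state before step 1: balance=217382)
1 | pay 81775 | balance=140976
2 | pay 78975 | balance=65483
3 | pay 83913 | balance=0
4 | pay 77222 | balance=0
5 | pay 81062 | balance=0

0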